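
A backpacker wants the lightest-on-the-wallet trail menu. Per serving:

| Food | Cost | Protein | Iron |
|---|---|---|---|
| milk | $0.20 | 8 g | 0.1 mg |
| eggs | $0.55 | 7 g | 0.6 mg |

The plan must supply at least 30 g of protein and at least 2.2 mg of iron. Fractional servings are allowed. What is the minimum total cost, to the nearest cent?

With two linear requirements the optimum uses one or two foods; enumerate the corners.
milk only: max(30/8, 2.2/0.1) = 22 servings → $4.40.
eggs only: max(30/7, 2.2/0.6) = 4.286 servings → $2.36.
milk + eggs with both tight: 0.6341 servings and 3.561 servings → $2.09.
The minimum over all feasible corners is $2.09.

$2.09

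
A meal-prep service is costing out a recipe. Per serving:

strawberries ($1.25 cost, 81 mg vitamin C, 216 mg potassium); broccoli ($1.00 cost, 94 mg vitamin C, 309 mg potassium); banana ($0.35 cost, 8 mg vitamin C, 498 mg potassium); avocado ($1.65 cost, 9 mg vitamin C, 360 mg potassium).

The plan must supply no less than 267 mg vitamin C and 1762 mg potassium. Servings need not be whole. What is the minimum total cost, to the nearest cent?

$3.34

Minimising a linear cost over {vitamin C ≥ 267, potassium ≥ 1762, servings ≥ 0} — the optimum is at a vertex, using one or two foods.
strawberries only: max(267/81, 1762/216) = 8.157 servings → $10.20.
broccoli only: max(267/94, 1762/309) = 5.702 servings → $5.70.
banana only: max(267/8, 1762/498) = 33.38 servings → $11.68.
avocado only: max(267/9, 1762/360) = 29.67 servings → $48.95.
strawberries + broccoli with both targets exact would need a negative amount; discard.
strawberries + banana with both tight: 3.079 servings and 2.203 servings → $4.62.
strawberries + avocado with both tight: 2.949 servings and 3.125 servings → $8.84.
broccoli + banana with both tight: 2.681 servings and 1.875 servings → $3.34.
broccoli + avocado with both tight: 2.584 servings and 2.676 servings → $7.00.
banana + avocado: the both-tight solution has a negative serving — not a feasible corner.
The minimum over all feasible corners is $3.34.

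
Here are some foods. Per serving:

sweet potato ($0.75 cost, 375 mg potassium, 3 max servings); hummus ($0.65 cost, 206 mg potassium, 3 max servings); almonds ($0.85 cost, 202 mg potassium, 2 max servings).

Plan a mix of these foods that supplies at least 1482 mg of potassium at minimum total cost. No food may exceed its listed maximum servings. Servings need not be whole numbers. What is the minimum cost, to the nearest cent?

$3.38

Cost per mg of potassium: sweet potato $0.0020, hummus $0.0032, almonds $0.0042.
Take 3 servings of sweet potato: +1125.0 mg potassium for $2.25 (total $2.25, still need 357.0 mg).
Take 1.733 servings of hummus: +357.0 mg potassium for $1.13 (total $3.38, still need 0.0 mg).
Filling from the cheapest source first is optimal under one linear minimum: $3.38.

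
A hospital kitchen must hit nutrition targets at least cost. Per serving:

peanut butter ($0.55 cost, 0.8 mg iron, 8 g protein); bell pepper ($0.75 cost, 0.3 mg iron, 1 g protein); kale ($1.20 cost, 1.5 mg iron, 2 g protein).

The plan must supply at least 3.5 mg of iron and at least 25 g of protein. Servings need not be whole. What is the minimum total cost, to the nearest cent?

A basic optimal solution has at most two foods positive. Try each food alone and each pair with both targets met exactly.
peanut butter only: max(3.5/0.8, 25/8) = 4.375 servings → $2.41.
bell pepper only: max(3.5/0.3, 25/1) = 25 servings → $18.75.
kale only: max(3.5/1.5, 25/2) = 12.5 servings → $15.00.
peanut butter + bell pepper with both tight: 2.5 servings and 5 servings → $5.12.
peanut butter + kale with both tight: 2.933 servings and 0.7692 servings → $2.54.
bell pepper + kale: the both-tight solution has a negative serving — not a feasible corner.
So the least-cost plan costs $2.41.

$2.41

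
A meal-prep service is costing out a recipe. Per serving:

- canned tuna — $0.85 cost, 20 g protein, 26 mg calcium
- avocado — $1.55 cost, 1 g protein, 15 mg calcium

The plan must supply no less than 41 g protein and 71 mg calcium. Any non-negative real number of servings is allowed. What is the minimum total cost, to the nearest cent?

Compare the cost at each extreme point of the feasible region.
canned tuna only: max(41/20, 71/26) = 2.731 servings → $2.32.
avocado only: max(41/1, 71/15) = 41 servings → $63.55.
canned tuna + avocado with both tight: 1.985 servings and 1.292 servings → $3.69.
The minimum over all feasible corners is $2.32.

$2.32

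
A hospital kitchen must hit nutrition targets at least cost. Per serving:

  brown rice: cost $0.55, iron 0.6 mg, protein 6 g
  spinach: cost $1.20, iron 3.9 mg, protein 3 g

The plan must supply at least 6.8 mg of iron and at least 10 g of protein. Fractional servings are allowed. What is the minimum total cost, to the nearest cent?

$2.41

The cheapest plan sits at a corner of the feasible region — with two constraints it uses at most two foods.
brown rice only: max(6.8/0.6, 10/6) = 11.33 servings → $6.23.
spinach only: max(6.8/3.9, 10/3) = 3.333 servings → $4.00.
brown rice + spinach with both tight: 0.8611 servings and 1.611 servings → $2.41.
The minimum over all feasible corners is $2.41.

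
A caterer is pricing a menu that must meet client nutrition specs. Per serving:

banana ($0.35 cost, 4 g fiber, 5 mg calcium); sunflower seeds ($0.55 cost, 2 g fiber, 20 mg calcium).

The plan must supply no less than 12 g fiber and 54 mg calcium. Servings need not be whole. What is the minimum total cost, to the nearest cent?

$1.89

For a min-cost LP with two ≥-constraints, a basic feasible solution has at most two positive variables.
banana only: max(12/4, 54/5) = 10.8 servings → $3.78.
sunflower seeds only: max(12/2, 54/20) = 6 servings → $3.30.
banana + sunflower seeds with both tight: 1.886 servings and 2.229 servings → $1.89.
Cheapest feasible corner: $1.89.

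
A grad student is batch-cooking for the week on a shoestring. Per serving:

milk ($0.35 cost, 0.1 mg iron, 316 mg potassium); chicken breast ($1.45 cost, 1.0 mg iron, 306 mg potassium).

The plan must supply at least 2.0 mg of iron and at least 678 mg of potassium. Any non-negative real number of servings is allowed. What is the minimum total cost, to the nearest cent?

$2.95

For a min-cost LP with two ≥-constraints, a basic feasible solution has at most two positive variables.
milk only: max(2.0/0.1, 678/316) = 20 servings → $7.00.
chicken breast only: max(2.0/1.0, 678/306) = 2.216 servings → $3.21.
milk + chicken breast with both tight: 0.2313 servings and 1.977 servings → $2.95.
So the least-cost plan costs $2.95.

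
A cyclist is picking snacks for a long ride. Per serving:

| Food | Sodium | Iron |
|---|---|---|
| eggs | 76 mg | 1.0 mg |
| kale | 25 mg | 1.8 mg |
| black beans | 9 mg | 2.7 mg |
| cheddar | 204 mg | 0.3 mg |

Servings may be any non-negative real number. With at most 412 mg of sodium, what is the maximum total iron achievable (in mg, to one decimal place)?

Iron per mg sodium: black beans 0.3, kale 0.072, eggs 0.01316, cheddar 0.001471.
With no serving limits, spend the whole sodium allowance on black beans: 412 mg / 9 mg × 2.7 mg = 123.6 mg.

123.6 mg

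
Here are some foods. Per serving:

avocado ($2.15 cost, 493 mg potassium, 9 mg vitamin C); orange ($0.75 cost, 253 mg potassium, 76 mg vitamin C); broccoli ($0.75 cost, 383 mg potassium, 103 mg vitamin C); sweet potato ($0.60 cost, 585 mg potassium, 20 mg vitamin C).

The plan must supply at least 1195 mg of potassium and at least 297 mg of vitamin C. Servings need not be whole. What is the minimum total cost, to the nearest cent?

Check every corner: each single food scaled to meet both minima, and each pair solved so both constraints bind.
avocado only: max(1195/493, 297/9) = 33 servings → $70.95.
orange only: max(1195/253, 297/76) = 4.723 servings → $3.54.
broccoli only: max(1195/383, 297/103) = 3.12 servings → $2.34.
sweet potato only: max(1195/585, 297/20) = 14.85 servings → $8.91.
avocado + orange with both tight: 0.4455 servings and 3.855 servings → $3.85.
avocado + broccoli with both tight: 0.1972 servings and 2.866 servings → $2.57.
avocado + sweet potato: intersection lies outside the first quadrant.
orange + broccoli with both targets exact would need a negative amount; discard.
orange + sweet potato with both tight: 3.803 servings and 0.3979 servings → $3.09.
broccoli + sweet potato with both tight: 2.849 servings and 0.1775 servings → $2.24.
The minimum over all feasible corners is $2.24.

$2.24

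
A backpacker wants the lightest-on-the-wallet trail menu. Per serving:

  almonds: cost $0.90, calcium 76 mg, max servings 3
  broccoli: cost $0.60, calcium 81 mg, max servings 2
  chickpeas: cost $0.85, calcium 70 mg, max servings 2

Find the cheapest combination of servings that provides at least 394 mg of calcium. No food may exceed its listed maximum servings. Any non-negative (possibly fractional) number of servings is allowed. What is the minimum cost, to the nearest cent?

Cost per mg of calcium: broccoli $0.0074, almonds $0.0118, chickpeas $0.0121.
Take 2 servings of broccoli: +162.0 mg calcium for $1.20 (total $1.20, still need 232.0 mg).
Take 3 servings of almonds: +228.0 mg calcium for $2.70 (total $3.90, still need 4.0 mg).
Take 0.05714 servings of chickpeas: +4.0 mg calcium for $0.05 (total $3.95, still need 0.0 mg).
Filling from the cheapest source first is optimal under one linear minimum: $3.95.

$3.95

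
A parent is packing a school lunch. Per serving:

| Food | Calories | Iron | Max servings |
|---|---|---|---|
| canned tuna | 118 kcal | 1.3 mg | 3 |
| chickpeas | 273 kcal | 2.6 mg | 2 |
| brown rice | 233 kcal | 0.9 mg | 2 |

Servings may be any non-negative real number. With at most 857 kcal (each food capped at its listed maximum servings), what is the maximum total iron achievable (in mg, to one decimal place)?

8.7 mg

Iron per kcal: canned tuna 0.01102, chickpeas 0.009524, brown rice 0.003863.
Take 3 servings of canned tuna: uses 354 kcal, +3.9 mg iron (running total 3.9 mg).
Take 1.842 servings of chickpeas: uses 503 kcal, +4.8 mg iron (running total 8.7 mg).
Greedy by best ratio exhausts the calories allowance optimally: 8.7 mg.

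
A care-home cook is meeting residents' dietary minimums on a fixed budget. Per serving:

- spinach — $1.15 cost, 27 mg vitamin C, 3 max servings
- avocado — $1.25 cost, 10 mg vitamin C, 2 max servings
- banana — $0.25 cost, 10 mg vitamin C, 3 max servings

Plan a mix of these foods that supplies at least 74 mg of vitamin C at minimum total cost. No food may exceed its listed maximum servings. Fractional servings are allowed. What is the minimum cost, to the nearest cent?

$2.62

Cost per mg of vitamin C: banana $0.0250, spinach $0.0426, avocado $0.1250.
Take 3 servings of banana: +30.0 mg vitamin C for $0.75 (total $0.75, still need 44.0 mg).
Take 1.63 servings of spinach: +44.0 mg vitamin C for $1.87 (total $2.62, still need 0.0 mg).
Greedy by cheapest-per-mg is optimal for a single linear constraint, so the minimum cost is $2.62.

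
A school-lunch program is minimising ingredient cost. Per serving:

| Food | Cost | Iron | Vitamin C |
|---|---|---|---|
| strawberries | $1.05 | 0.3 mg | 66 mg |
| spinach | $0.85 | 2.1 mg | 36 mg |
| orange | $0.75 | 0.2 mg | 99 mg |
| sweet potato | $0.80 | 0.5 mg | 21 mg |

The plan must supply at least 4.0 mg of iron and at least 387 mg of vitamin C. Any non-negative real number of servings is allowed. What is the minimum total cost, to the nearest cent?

Minimising a linear cost over {iron ≥ 4.0, vitamin C ≥ 387, servings ≥ 0} — the optimum is at a vertex, using one or two foods.
strawberries only: max(4.0/0.3, 387/66) = 13.33 servings → $14.00.
spinach only: max(4.0/2.1, 387/36) = 10.75 servings → $9.14.
orange only: max(4.0/0.2, 387/99) = 20 servings → $15.00.
sweet potato only: max(4.0/0.5, 387/21) = 18.43 servings → $14.74.
strawberries + spinach with both tight: 5.232 servings and 1.157 servings → $6.48.
strawberries + orange with both targets exact would need a negative amount; discard.
strawberries + sweet potato with both tight: 4.101 servings and 5.539 servings → $8.74.
spinach + orange with both tight: 1.587 servings and 3.332 servings → $3.85.
spinach + sweet potato with both targets exact would need a negative amount; discard.
orange + sweet potato with both tight: 2.417 servings and 7.033 servings → $7.44.
So the least-cost plan costs $3.85.

$3.85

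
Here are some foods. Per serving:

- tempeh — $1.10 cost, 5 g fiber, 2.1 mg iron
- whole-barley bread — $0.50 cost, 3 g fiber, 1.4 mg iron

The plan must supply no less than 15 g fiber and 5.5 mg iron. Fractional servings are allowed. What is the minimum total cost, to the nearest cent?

$2.50

This is a tiny linear program; its minimum lies at a vertex of the feasible set. List the vertices and price them.
tempeh only: max(15/5, 5.5/2.1) = 3 servings → $3.30.
whole-barley bread only: max(15/3, 5.5/1.4) = 5 servings → $2.50.
tempeh + whole-barley bread with both targets exact would need a negative amount; discard.
Cheapest feasible corner: $2.50.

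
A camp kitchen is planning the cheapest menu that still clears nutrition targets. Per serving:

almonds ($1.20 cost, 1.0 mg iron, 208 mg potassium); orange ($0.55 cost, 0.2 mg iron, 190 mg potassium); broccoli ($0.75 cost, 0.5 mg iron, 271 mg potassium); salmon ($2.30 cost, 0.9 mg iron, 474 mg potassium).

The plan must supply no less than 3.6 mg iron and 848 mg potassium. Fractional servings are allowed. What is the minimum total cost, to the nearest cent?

This is a tiny linear program; its minimum lies at a vertex of the feasible set. List the vertices and price them.
almonds only: max(3.6/1.0, 848/208) = 4.077 servings → $4.89.
orange only: max(3.6/0.2, 848/190) = 18 servings → $9.90.
broccoli only: max(3.6/0.5, 848/271) = 7.2 servings → $5.40.
salmon only: max(3.6/0.9, 848/474) = 4 servings → $9.20.
almonds + orange with both tight: 3.466 servings and 0.6685 servings → $4.53.
almonds + broccoli with both tight: 3.303 servings and 0.594 servings → $4.41.
almonds + salmon with both tight: 3.289 servings and 0.3459 servings → $4.74.
orange + broccoli: the both-tight solution has a negative serving — not a feasible corner.
orange + salmon with both targets exact would need a negative amount; discard.
broccoli + salmon with both targets exact would need a negative amount; discard.
So the least-cost plan costs $4.41.

$4.41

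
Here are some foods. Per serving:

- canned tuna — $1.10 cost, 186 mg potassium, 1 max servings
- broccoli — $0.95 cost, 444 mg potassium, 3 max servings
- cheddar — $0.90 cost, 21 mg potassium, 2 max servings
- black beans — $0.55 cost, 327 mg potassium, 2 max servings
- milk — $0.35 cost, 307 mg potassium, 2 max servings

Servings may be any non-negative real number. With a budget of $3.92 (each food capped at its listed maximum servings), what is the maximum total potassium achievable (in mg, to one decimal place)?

2258.8 mg

Potassium per dollar: milk 877.1, black beans 594.5, broccoli 467.4, canned tuna 169.1, cheddar 23.33.
Take 2 servings of milk: spends $0.70, +614.0 mg potassium (running total 614.0 mg).
Take 2 servings of black beans: spends $1.10, +654.0 mg potassium (running total 1268.0 mg).
Take 2.232 servings of broccoli: spends $2.12, +990.8 mg potassium (running total 2258.8 mg).
Greedy by best ratio exhausts the cost allowance optimally: 2258.8 mg.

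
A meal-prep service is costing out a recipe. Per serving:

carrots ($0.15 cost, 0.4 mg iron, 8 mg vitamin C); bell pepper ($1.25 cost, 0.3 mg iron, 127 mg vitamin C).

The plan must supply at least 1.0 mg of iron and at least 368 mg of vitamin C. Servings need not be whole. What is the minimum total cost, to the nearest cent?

With two linear requirements the optimum uses one or two foods; enumerate the corners.
carrots only: max(1.0/0.4, 368/8) = 46 servings → $6.90.
bell pepper only: max(1.0/0.3, 368/127) = 3.333 servings → $4.17.
carrots + bell pepper with both tight: 0.343 servings and 2.876 servings → $3.65.
Cheapest feasible corner: $3.65.

$3.65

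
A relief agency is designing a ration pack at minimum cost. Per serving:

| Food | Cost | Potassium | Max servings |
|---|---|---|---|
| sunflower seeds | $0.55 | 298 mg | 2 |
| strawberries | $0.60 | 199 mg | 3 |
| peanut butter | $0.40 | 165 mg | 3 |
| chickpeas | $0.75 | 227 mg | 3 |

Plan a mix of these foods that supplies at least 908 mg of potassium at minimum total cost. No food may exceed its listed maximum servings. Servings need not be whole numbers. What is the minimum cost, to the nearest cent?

Cost per mg of potassium: sunflower seeds $0.0018, peanut butter $0.0024, strawberries $0.0030, chickpeas $0.0033.
Take 2 servings of sunflower seeds: +596.0 mg potassium for $1.10 (total $1.10, still need 312.0 mg).
Take 1.891 servings of peanut butter: +312.0 mg potassium for $0.76 (total $1.86, still need 0.0 mg).
Filling from the cheapest source first is optimal under one linear minimum: $1.86.

$1.86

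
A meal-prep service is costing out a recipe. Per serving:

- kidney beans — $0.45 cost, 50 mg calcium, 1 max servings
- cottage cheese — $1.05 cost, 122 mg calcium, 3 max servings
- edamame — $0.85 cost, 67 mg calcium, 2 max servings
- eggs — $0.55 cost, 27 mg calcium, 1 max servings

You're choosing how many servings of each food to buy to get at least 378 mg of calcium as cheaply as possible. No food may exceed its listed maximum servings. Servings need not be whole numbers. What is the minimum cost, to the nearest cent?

$3.26

Cost per mg of calcium: cottage cheese $0.0086, kidney beans $0.0090, edamame $0.0127, eggs $0.0204.
Take 3 servings of cottage cheese: +366.0 mg calcium for $3.15 (total $3.15, still need 12.0 mg).
Take 0.24 servings of kidney beans: +12.0 mg calcium for $0.11 (total $3.26, still need 0.0 mg).
Greedy by cheapest-per-mg is optimal for a single linear constraint, so the minimum cost is $3.26.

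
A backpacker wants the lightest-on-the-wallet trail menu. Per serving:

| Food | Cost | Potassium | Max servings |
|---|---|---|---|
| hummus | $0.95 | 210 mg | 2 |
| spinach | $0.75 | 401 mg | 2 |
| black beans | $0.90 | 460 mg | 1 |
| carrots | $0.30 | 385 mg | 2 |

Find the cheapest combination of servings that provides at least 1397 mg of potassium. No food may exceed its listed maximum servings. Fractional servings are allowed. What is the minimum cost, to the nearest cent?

Cost per mg of potassium: carrots $0.0008, spinach $0.0019, black beans $0.0020, hummus $0.0045.
Take 2 servings of carrots: +770.0 mg potassium for $0.60 (total $0.60, still need 627.0 mg).
Take 1.564 servings of spinach: +627.0 mg potassium for $1.17 (total $1.77, still need 0.0 mg).
Filling from the cheapest source first is optimal under one linear minimum: $1.77.

$1.77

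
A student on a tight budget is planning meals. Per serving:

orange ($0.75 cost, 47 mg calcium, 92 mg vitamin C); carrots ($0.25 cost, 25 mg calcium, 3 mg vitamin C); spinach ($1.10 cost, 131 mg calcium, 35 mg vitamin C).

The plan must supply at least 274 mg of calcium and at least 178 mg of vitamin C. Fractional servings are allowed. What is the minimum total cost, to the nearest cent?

Minimising a linear cost over {calcium ≥ 274, vitamin C ≥ 178, servings ≥ 0} — the optimum is at a vertex, using one or two foods.
orange only: max(274/47, 178/92) = 5.83 servings → $4.37.
carrots only: max(274/25, 178/3) = 59.33 servings → $14.83.
spinach only: max(274/131, 178/35) = 5.086 servings → $5.59.
orange + carrots with both tight: 1.68 servings and 7.801 servings → $3.21.
orange + spinach with both tight: 1.319 servings and 1.618 servings → $2.77.
carrots + spinach: intersection lies outside the first quadrant.
So the least-cost plan costs $2.77.

$2.77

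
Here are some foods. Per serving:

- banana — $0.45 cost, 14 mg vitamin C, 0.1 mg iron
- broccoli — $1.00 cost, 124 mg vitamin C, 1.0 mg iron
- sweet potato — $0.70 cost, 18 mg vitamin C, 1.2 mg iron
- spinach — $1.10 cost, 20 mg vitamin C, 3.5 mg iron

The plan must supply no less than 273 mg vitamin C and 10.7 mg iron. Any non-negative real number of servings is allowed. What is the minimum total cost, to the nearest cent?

$4.59

banana only: max(273/14, 10.7/0.1) = 107 servings → $48.15.
broccoli only: max(273/124, 10.7/1.0) = 10.7 servings → $10.70.
sweet potato only: max(273/18, 10.7/1.2) = 15.17 servings → $10.62.
spinach only: max(273/20, 10.7/3.5) = 13.65 servings → $15.02.
banana + broccoli: intersection lies outside the first quadrant.
banana + sweet potato with both tight: 9 servings and 8.167 servings → $9.77.
banana + spinach with both tight: 15.78 servings and 2.606 servings → $9.97.
broccoli + sweet potato with both tight: 1.032 servings and 8.057 servings → $6.67.
broccoli + spinach with both tight: 1.791 servings and 2.545 servings → $4.59.
sweet potato + spinach: intersection lies outside the first quadrant.
The minimum over all feasible corners is $4.59.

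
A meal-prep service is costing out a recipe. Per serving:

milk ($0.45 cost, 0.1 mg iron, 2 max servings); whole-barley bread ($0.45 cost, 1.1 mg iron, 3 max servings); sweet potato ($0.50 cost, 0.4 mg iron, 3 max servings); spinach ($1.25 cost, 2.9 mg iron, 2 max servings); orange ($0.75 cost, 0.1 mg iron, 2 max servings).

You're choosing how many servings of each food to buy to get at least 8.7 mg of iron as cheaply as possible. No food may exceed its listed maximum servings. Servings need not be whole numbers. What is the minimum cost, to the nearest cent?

Cost per mg of iron: whole-barley bread $0.4091, spinach $0.4310, sweet potato $1.2500, milk $4.5000, orange $7.5000.
Take 3 servings of whole-barley bread: +3.3 mg iron for $1.35 (total $1.35, still need 5.4 mg).
Take 1.862 servings of spinach: +5.4 mg iron for $2.33 (total $3.68, still need 0.0 mg).
Greedy by cheapest-per-mg is optimal for a single linear constraint, so the minimum cost is $3.68.

$3.68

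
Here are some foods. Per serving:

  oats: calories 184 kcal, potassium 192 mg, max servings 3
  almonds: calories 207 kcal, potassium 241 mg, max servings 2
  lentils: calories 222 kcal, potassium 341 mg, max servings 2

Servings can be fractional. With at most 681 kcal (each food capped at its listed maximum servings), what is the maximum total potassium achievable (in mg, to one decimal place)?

957.9 mg

Potassium per kcal: lentils 1.536, almonds 1.164, oats 1.043.
Take 2 servings of lentils: uses 444 kcal, +682.0 mg potassium (running total 682.0 mg).
Take 1.145 servings of almonds: uses 237 kcal, +275.9 mg potassium (running total 957.9 mg).
Filling greedily by potassium-per-kcal is optimal for one linear limit, giving 957.9 mg.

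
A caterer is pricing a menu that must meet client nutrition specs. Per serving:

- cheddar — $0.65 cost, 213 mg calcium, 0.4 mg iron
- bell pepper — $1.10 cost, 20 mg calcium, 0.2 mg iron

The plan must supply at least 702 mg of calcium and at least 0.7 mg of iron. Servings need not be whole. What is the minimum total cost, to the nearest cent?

$2.14

This is a tiny linear program; its minimum lies at a vertex of the feasible set. List the vertices and price them.
cheddar only: max(702/213, 0.7/0.4) = 3.296 servings → $2.14.
bell pepper only: max(702/20, 0.7/0.2) = 35.1 servings → $38.61.
cheddar + bell pepper: the both-tight solution has a negative serving — not a feasible corner.
Cheapest feasible corner: $2.14.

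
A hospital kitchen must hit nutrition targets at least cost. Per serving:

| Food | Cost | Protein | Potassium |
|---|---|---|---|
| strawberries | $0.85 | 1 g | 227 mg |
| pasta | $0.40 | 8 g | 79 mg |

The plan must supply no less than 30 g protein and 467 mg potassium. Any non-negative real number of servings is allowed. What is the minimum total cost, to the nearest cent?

The cheapest plan sits at a corner of the feasible region — with two constraints it uses at most two foods.
strawberries only: max(30/1, 467/227) = 30 servings → $25.50.
pasta only: max(30/8, 467/79) = 5.911 servings → $2.36.
strawberries + pasta with both tight: 0.7864 servings and 3.652 servings → $2.13.
The minimum over all feasible corners is $2.13.

$2.13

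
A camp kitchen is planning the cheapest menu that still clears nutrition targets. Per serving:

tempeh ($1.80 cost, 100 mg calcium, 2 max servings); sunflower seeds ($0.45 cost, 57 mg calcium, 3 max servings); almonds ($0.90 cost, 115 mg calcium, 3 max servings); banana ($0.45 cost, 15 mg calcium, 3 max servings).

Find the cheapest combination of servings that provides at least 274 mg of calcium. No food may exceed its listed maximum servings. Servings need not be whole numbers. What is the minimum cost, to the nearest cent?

$2.14

Cost per mg of calcium: almonds $0.0078, sunflower seeds $0.0079, tempeh $0.0180, banana $0.0300.
Take 2.383 servings of almonds: +274.0 mg calcium for $2.14 (total $2.14, still need 0.0 mg).
Greedy by cheapest-per-mg is optimal for a single linear constraint, so the minimum cost is $2.14.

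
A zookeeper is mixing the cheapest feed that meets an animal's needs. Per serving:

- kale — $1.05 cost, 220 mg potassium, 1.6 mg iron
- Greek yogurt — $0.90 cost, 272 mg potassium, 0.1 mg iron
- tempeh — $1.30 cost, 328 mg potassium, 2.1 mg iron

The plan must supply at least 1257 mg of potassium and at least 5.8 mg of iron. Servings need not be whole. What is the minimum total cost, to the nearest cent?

kale only: max(1257/220, 5.8/1.6) = 5.714 servings → $6.00.
Greek yogurt only: max(1257/272, 5.8/0.1) = 58 servings → $52.20.
tempeh only: max(1257/328, 5.8/2.1) = 3.832 servings → $4.98.
kale + Greek yogurt with both tight: 3.514 servings and 1.779 servings → $5.29.
kale + tempeh: intersection lies outside the first quadrant.
Greek yogurt + tempeh with both tight: 1.369 servings and 2.697 servings → $4.74.
Cheapest feasible corner: $4.74.

$4.74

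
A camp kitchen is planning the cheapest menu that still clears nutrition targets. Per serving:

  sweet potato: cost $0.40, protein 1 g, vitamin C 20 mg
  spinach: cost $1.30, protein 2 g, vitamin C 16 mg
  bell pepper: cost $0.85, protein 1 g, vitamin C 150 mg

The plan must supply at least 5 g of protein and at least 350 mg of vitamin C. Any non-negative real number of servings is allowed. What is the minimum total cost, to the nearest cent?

Minimising a linear cost over {protein ≥ 5, vitamin C ≥ 350, servings ≥ 0} — the optimum is at a vertex, using one or two foods.
sweet potato only: max(5/1, 350/20) = 17.5 servings → $7.00.
spinach only: max(5/2, 350/16) = 21.88 servings → $28.44.
bell pepper only: max(5/1, 350/150) = 5 servings → $4.25.
sweet potato + spinach: the both-tight solution has a negative serving — not a feasible corner.
sweet potato + bell pepper with both tight: 3.077 servings and 1.923 servings → $2.87.
spinach + bell pepper with both tight: 1.408 servings and 2.183 servings → $3.69.
So the least-cost plan costs $2.87.

$2.87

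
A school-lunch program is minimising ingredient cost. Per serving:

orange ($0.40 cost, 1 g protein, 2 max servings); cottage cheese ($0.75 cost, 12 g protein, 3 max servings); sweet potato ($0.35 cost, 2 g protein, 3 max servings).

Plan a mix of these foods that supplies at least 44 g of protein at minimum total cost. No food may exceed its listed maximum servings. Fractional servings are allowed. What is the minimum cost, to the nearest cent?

Cost per g of protein: cottage cheese $0.0625, sweet potato $0.1750, orange $0.4000.
Take 3 servings of cottage cheese: +36.0 g protein for $2.25 (total $2.25, still need 8.0 g).
Take 3 servings of sweet potato: +6.0 g protein for $1.05 (total $3.30, still need 2.0 g).
Take 2 servings of orange: +2.0 g protein for $0.80 (total $4.10, still need 0.0 g).
Greedy by cheapest-per-g is optimal for a single linear constraint, so the minimum cost is $4.10.

$4.10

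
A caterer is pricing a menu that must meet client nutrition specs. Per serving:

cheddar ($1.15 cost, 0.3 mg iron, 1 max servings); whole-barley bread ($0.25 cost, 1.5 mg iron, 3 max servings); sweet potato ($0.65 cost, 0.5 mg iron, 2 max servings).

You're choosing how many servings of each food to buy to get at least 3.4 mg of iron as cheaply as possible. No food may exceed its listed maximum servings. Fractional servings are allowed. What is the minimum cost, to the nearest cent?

Cost per mg of iron: whole-barley bread $0.1667, sweet potato $1.3000, cheddar $3.8333.
Take 2.267 servings of whole-barley bread: +3.4 mg iron for $0.57 (total $0.57, still need 0.0 mg).
Greedy by cheapest-per-mg is optimal for a single linear constraint, so the minimum cost is $0.57.

$0.57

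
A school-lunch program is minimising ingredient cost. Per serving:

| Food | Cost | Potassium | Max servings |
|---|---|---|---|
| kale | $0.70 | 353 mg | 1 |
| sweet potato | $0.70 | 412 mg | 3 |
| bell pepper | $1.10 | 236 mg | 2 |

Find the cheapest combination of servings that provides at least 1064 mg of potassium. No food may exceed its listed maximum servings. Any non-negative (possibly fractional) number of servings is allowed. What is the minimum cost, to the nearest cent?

$1.81

Cost per mg of potassium: sweet potato $0.0017, kale $0.0020, bell pepper $0.0047.
Take 2.583 servings of sweet potato: +1064.0 mg potassium for $1.81 (total $1.81, still need 0.0 mg).
Greedy by cheapest-per-mg is optimal for a single linear constraint, so the minimum cost is $1.81.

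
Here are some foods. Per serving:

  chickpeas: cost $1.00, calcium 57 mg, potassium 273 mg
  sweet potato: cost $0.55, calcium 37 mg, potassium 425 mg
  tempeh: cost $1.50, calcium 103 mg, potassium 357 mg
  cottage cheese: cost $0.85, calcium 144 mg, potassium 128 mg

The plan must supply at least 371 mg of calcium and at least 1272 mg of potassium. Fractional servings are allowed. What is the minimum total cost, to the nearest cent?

chickpeas only: max(371/57, 1272/273) = 6.509 servings → $6.51.
sweet potato only: max(371/37, 1272/425) = 10.03 servings → $5.51.
tempeh only: max(371/103, 1272/357) = 3.602 servings → $5.40.
cottage cheese only: max(371/144, 1272/128) = 9.938 servings → $8.45.
chickpeas + sweet potato: intersection lies outside the first quadrant.
chickpeas + tempeh: intersection lies outside the first quadrant.
chickpeas + cottage cheese with both tight: 4.238 servings and 0.8989 servings → $5.00.
sweet potato + tempeh: intersection lies outside the first quadrant.
sweet potato + cottage cheese with both tight: 2.403 servings and 1.959 servings → $2.99.
tempeh + cottage cheese with both tight: 3.55 servings and 0.03744 servings → $5.36.
Cheapest feasible corner: $2.99.

$2.99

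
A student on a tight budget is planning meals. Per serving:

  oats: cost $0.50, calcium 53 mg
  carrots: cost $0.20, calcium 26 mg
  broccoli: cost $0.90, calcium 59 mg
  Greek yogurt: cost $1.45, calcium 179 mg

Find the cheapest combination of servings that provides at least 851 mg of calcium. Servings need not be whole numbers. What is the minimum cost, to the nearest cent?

Cost per mg of calcium: carrots $0.0077, Greek yogurt $0.0081, oats $0.0094, broccoli $0.0153.
With no serving limits, use only carrots: 851 mg / 26 mg = 32.73 servings × $0.20 = $6.55.

$6.55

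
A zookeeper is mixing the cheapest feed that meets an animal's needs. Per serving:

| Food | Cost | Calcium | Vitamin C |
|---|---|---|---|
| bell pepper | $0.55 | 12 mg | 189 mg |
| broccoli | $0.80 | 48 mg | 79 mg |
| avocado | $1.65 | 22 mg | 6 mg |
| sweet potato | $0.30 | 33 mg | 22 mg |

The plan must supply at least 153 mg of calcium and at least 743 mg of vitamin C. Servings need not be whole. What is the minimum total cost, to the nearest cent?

$2.95

A basic optimal solution has at most two foods positive. Try each food alone and each pair with both targets met exactly.
bell pepper only: max(153/12, 743/189) = 12.75 servings → $7.01.
broccoli only: max(153/48, 743/79) = 9.405 servings → $7.52.
avocado only: max(153/22, 743/6) = 123.8 servings → $204.32.
sweet potato only: max(153/33, 743/22) = 33.77 servings → $10.13.
bell pepper + broccoli with both tight: 2.902 servings and 2.462 servings → $3.57.
bell pepper + avocado with both tight: 3.776 servings and 4.895 servings → $10.15.
bell pepper + sweet potato with both tight: 3.541 servings and 3.349 servings → $2.95.
broccoli + avocado with both targets exact would need a negative amount; discard.
broccoli + sweet potato: intersection lies outside the first quadrant.
avocado + sweet potato: the both-tight solution has a negative serving — not a feasible corner.
The minimum over all feasible corners is $2.95.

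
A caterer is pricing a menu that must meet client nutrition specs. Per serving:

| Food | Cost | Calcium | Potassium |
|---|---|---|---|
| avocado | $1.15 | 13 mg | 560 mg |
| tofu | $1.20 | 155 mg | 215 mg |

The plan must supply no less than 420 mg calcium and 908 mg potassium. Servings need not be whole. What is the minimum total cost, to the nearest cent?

Compare the cost at each extreme point of the feasible region.
avocado only: max(420/13, 908/560) = 32.31 servings → $37.15.
tofu only: max(420/155, 908/215) = 4.223 servings → $5.07.
avocado + tofu with both tight: 0.6004 servings and 2.659 servings → $3.88.
So the least-cost plan costs $3.88.

$3.88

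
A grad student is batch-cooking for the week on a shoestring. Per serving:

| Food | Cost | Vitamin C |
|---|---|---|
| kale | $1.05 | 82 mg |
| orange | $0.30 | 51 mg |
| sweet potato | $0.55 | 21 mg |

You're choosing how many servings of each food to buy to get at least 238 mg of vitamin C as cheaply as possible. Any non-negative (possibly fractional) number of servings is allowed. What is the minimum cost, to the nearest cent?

$1.40

Cost per mg of vitamin C: orange $0.0059, kale $0.0128, sweet potato $0.0262.
With no serving limits, use only orange: 238 mg / 51 mg = 4.667 servings × $0.30 = $1.40.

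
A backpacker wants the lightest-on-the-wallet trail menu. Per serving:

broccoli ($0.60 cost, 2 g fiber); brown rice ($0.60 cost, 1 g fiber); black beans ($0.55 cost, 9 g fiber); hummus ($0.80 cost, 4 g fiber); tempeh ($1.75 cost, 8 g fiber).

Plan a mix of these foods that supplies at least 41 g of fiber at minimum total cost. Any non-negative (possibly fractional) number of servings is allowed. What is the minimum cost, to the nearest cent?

Cost per g of fiber: black beans $0.0611, hummus $0.2000, tempeh $0.2188, broccoli $0.3000, brown rice $0.6000.
With no serving limits, use only black beans: 41 g / 9 g = 4.556 servings × $0.55 = $2.51.

$2.51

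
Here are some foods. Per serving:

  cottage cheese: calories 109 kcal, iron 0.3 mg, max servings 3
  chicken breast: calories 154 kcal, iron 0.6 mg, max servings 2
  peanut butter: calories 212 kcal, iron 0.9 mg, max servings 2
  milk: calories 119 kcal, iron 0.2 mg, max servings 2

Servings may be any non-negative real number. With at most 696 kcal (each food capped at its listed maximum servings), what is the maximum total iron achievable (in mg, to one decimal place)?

2.9 mg

Iron per kcal: peanut butter 0.004245, chicken breast 0.003896, cottage cheese 0.002752, milk 0.001681.
Take 2 servings of peanut butter: uses 424 kcal, +1.8 mg iron (running total 1.8 mg).
Take 1.766 servings of chicken breast: uses 272 kcal, +1.1 mg iron (running total 2.9 mg).
Greedy by best ratio exhausts the calories allowance optimally: 2.9 mg.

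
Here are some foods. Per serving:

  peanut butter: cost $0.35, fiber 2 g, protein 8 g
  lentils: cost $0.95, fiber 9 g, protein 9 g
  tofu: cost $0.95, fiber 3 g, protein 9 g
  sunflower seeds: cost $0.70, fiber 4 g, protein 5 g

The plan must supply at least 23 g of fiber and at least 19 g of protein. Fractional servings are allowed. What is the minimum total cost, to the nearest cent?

At the optimum either one food covers both requirements or two foods hit both targets exactly; no other combination can be cheaper.
peanut butter only: max(23/2, 19/8) = 11.5 servings → $4.03.
lentils only: max(23/9, 19/9) = 2.556 servings → $2.43.
tofu only: max(23/3, 19/9) = 7.667 servings → $7.28.
sunflower seeds only: max(23/4, 19/5) = 5.75 servings → $4.03.
peanut butter + lentils: the both-tight solution has a negative serving — not a feasible corner.
peanut butter + tofu: intersection lies outside the first quadrant.
peanut butter + sunflower seeds: the both-tight solution has a negative serving — not a feasible corner.
lentils + tofu with both targets exact would need a negative amount; discard.
lentils + sunflower seeds: the both-tight solution has a negative serving — not a feasible corner.
tofu + sunflower seeds: intersection lies outside the first quadrant.
So the least-cost plan costs $2.43.

$2.43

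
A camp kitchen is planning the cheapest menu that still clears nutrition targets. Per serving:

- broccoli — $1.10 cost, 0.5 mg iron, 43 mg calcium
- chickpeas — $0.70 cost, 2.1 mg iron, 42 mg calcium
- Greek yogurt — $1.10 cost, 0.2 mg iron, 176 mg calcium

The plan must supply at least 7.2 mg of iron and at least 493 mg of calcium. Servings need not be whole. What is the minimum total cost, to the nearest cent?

$4.50

Minimising a linear cost over {iron ≥ 7.2, calcium ≥ 493, servings ≥ 0} — the optimum is at a vertex, using one or two foods.
broccoli only: max(7.2/0.5, 493/43) = 14.4 servings → $15.84.
chickpeas only: max(7.2/2.1, 493/42) = 11.74 servings → $8.22.
Greek yogurt only: max(7.2/0.2, 493/176) = 36 servings → $39.60.
broccoli + chickpeas with both tight: 10.58 servings and 0.9105 servings → $12.27.
broccoli + Greek yogurt with both targets exact would need a negative amount; discard.
chickpeas + Greek yogurt with both tight: 3.235 servings and 2.029 servings → $4.50.
The minimum over all feasible corners is $4.50.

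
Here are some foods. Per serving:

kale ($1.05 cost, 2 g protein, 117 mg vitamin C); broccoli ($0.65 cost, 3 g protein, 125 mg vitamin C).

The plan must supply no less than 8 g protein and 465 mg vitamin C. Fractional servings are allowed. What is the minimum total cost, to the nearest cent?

For a min-cost LP with two ≥-constraints, a basic feasible solution has at most two positive variables.
kale only: max(8/2, 465/117) = 4 servings → $4.20.
broccoli only: max(8/3, 465/125) = 3.72 servings → $2.42.
kale + broccoli with both tight: 3.911 servings and 0.05941 servings → $4.15.
Cheapest feasible corner: $2.42.

$2.42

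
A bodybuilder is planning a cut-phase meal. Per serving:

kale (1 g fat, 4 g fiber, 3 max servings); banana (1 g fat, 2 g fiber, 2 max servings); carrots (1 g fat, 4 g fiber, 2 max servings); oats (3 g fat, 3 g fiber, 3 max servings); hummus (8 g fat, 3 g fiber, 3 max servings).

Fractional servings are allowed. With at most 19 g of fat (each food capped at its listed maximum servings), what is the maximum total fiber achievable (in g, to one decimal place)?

34.1 g

Fiber per g fat: kale 4, carrots 4, banana 2, oats 1, hummus 0.375.
Take 3 servings of kale: uses 3 g fat, +12.0 g fiber (running total 12.0 g).
Take 2 servings of carrots: uses 2 g fat, +8.0 g fiber (running total 20.0 g).
Take 2 servings of banana: uses 2 g fat, +4.0 g fiber (running total 24.0 g).
Take 3 servings of oats: uses 9 g fat, +9.0 g fiber (running total 33.0 g).
Take 0.375 servings of hummus: uses 3 g fat, +1.1 g fiber (running total 34.1 g).
Filling greedily by fiber-per-g fat is optimal for one linear limit, giving 34.1 g.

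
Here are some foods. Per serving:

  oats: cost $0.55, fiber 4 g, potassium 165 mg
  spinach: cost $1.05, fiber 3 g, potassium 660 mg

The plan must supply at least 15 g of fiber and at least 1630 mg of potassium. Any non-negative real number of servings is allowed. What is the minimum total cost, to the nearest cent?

An LP optimum is at a vertex; with two nutrient constraints at most two foods are used. Check each candidate.
oats only: max(15/4, 1630/165) = 9.879 servings → $5.43.
spinach only: max(15/3, 1630/660) = 5 servings → $5.25.
oats + spinach with both tight: 2.336 servings and 1.886 servings → $3.26.
The minimum over all feasible corners is $3.26.

$3.26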